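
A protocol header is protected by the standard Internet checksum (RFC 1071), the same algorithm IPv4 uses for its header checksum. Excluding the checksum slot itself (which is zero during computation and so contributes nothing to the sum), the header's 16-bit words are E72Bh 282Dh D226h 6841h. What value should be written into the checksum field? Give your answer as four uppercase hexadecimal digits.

One's-complement addition (fold any carry out of bit 15 back into bit 0):
  0xE72B + 0x282D = 0x10F58 → wrap carry → 0x0F59
  0x0F59 + 0xD226 = 0x0E17F
  0xE17F + 0x6841 = 0x149C0 → wrap carry → 0x49C1
One's-complement sum = 0x49C1.
Checksum = ~0x49C1 & 0xFFFF = 0xB63E.

B63E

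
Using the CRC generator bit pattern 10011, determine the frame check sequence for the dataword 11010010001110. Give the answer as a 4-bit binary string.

Append 4 zeros: 110100100011100000. Divide by 10011 (XOR where the leading bit is 1):
  pos 0: 11010 XOR 10011 = 01001
  pos 1: 10010 XOR 10011 = 00001
  pos 5: 11000 XOR 10011 = 01011
  pos 6: 10111 XOR 10011 = 00100
  pos 8: 10011 XOR 10011 = 00000
Remainder (last 4 bits) = 0000. This is the CRC / FCS.

0000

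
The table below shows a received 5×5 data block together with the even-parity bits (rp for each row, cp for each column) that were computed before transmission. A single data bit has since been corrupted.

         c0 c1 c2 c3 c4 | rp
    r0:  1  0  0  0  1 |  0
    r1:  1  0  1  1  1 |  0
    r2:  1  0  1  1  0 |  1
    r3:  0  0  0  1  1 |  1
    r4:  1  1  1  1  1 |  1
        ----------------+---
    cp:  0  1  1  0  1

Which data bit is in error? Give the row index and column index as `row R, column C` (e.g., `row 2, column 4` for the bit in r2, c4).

Recompute each row's even parity and compare to rp:
  r0: data parity 0, sent rp 0 → ok
  r1: data parity 0, sent rp 0 → ok
  r2: data parity 1, sent rp 1 → ok
  r3: data parity 0, sent rp 1 → mismatch
  r4: data parity 1, sent rp 1 → ok
Recompute each column's even parity and compare to cp:
  c0: data parity 0, sent cp 0 → ok
  c1: data parity 1, sent cp 1 → ok
  c2: data parity 1, sent cp 1 → ok
  c3: data parity 0, sent cp 0 → ok
  c4: data parity 0, sent cp 1 → mismatch
Exactly one row (r3) and one column (c4) fail → the flipped bit is at their intersection.

row 3, column 4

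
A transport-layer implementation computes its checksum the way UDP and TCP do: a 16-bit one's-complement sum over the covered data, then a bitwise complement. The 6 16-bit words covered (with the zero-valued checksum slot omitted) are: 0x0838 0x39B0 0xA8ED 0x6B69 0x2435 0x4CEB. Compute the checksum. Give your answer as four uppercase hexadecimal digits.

38A0

One's-complement addition (fold any carry out of bit 15 back into bit 0):
  0x0838 + 0x39B0 = 0x041E8
  0x41E8 + 0xA8ED = 0x0EAD5
  0xEAD5 + 0x6B69 = 0x1563E → wrap carry → 0x563F
  0x563F + 0x2435 = 0x07A74
  0x7A74 + 0x4CEB = 0x0C75F
One's-complement sum = 0xC75F.
Checksum = ~0xC75F & 0xFFFF = 0x38A0.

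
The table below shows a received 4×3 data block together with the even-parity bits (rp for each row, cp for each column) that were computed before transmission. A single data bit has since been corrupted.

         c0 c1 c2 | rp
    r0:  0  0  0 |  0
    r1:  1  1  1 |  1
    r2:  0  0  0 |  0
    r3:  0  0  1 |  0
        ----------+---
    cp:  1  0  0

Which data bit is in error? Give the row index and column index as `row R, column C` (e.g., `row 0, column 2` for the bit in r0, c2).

Recompute each row's even parity and compare to rp:
  r0: data parity 0, sent rp 0 → ok
  r1: data parity 1, sent rp 1 → ok
  r2: data parity 0, sent rp 0 → ok
  r3: data parity 1, sent rp 0 → mismatch
Recompute each column's even parity and compare to cp:
  c0: data parity 1, sent cp 1 → ok
  c1: data parity 1, sent cp 0 → mismatch
  c2: data parity 0, sent cp 0 → ok
Exactly one row (r3) and one column (c1) fail → the flipped bit is at their intersection.

row 3, column 1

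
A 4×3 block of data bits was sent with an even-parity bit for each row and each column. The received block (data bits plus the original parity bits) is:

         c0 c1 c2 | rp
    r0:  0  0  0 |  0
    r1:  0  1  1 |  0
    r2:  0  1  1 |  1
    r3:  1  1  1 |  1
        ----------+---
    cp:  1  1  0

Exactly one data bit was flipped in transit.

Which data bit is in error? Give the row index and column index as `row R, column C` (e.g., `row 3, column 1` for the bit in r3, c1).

Recompute each row's even parity and compare to rp:
  r0: data parity 0, sent rp 0 → ok
  r1: data parity 0, sent rp 0 → ok
  r2: data parity 0, sent rp 1 → mismatch
  r3: data parity 1, sent rp 1 → ok
Recompute each column's even parity and compare to cp:
  c0: data parity 1, sent cp 1 → ok
  c1: data parity 1, sent cp 1 → ok
  c2: data parity 1, sent cp 0 → mismatch
Exactly one row (r2) and one column (c2) fail → the flipped bit is at their intersection.

row 2, column 2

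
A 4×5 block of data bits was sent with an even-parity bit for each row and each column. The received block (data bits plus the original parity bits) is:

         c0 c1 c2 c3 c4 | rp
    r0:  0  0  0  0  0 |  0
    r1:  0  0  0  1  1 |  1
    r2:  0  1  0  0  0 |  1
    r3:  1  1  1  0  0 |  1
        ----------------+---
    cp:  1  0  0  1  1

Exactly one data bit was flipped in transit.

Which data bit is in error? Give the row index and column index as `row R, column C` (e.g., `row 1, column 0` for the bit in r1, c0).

Recompute each row's even parity and compare to rp:
  r0: data parity 0, sent rp 0 → ok
  r1: data parity 0, sent rp 1 → mismatch
  r2: data parity 1, sent rp 1 → ok
  r3: data parity 1, sent rp 1 → ok
Recompute each column's even parity and compare to cp:
  c0: data parity 1, sent cp 1 → ok
  c1: data parity 0, sent cp 0 → ok
  c2: data parity 1, sent cp 0 → mismatch
  c3: data parity 1, sent cp 1 → ok
  c4: data parity 1, sent cp 1 → ok
Exactly one row (r1) and one column (c2) fail → the flipped bit is at their intersection.

row 1, column 2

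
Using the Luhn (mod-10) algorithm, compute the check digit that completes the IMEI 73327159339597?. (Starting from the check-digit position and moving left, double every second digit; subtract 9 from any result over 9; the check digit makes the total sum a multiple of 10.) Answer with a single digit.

Partial digits right→left: 7 9 5 9 3 3 9 5 1 7 2 3 3 7
Double every second digit counting from the check-digit position (so the 1st, 3rd, 5th, ... of the partial from the right).
  doubled (with −9 where >9): 5 1 6 9 2 4 6 → sum 33
  kept as-is: 9 9 3 5 7 3 7 → sum 43
Total = 33 + 43 = 76.
Check digit = (10 − (76 mod 10)) mod 10 = 4.

4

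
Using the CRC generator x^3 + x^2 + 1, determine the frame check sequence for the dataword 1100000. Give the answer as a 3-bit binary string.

Append 3 zeros: 1100000000. Divide by 1101 (XOR where the leading bit is 1):
  pos 0: 1100 XOR 1101 = 0001
  pos 3: 1000 XOR 1101 = 0101
  pos 4: 1010 XOR 1101 = 0111
  pos 5: 1110 XOR 1101 = 0011
Remainder (last 3 bits) = 110. This is the CRC / FCS.

110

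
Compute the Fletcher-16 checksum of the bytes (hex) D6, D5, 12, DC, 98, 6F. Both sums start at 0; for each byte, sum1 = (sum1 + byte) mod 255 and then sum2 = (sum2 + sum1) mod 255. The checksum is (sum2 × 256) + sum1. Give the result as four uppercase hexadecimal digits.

Running sums (mod 255):
  after byte 0 (D6): sum1=214, sum2=214
  after byte 1 (D5): sum1=172, sum2=131
  after byte 2 (12): sum1=190, sum2=66
  after byte 3 (DC): sum1=155, sum2=221
  after byte 4 (98): sum1=52, sum2=18
  after byte 5 (6F): sum1=163, sum2=181
Checksum = sum2·256 + sum1 = 181·256 + 163 = 46499 = 0xB5A3.

B5A3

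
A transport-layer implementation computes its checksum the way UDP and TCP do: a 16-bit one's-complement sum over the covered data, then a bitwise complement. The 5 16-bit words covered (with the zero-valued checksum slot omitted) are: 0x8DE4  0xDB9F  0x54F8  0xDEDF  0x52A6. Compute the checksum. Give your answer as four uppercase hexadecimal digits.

0FFD

One's-complement addition (fold any carry out of bit 15 back into bit 0):
  0x8DE4 + 0xDB9F = 0x16983 → wrap carry → 0x6984
  0x6984 + 0x54F8 = 0x0BE7C
  0xBE7C + 0xDEDF = 0x19D5B → wrap carry → 0x9D5C
  0x9D5C + 0x52A6 = 0x0F002
One's-complement sum = 0xF002.
Checksum = ~0xF002 & 0xFFFF = 0x0FFD.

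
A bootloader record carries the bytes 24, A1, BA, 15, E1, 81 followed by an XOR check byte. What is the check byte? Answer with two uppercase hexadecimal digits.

4A

XOR the bytes together:
  start with 0x24
  0x24 ⊕ 0xA1 = 0x85
  0x85 ⊕ 0xBA = 0x3F
  0x3F ⊕ 0x15 = 0x2A
  0x2A ⊕ 0xE1 = 0xCB
  0xCB ⊕ 0x81 = 0x4A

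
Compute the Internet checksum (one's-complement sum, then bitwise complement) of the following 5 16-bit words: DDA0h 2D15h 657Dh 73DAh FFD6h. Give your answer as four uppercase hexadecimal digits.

1C1B

One's-complement addition (fold any carry out of bit 15 back into bit 0):
  0xDDA0 + 0x2D15 = 0x10AB5 → wrap carry → 0x0AB6
  0x0AB6 + 0x657D = 0x07033
  0x7033 + 0x73DA = 0x0E40D
  0xE40D + 0xFFD6 = 0x1E3E3 → wrap carry → 0xE3E4
One's-complement sum = 0xE3E4.
Checksum = ~0xE3E4 & 0xFFFF = 0x1C1B.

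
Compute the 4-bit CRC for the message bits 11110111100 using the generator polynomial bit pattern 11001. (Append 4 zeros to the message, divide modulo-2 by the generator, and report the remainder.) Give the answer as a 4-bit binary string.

Append 4 zeros: 111101111000000. Divide by 11001 (XOR where the leading bit is 1):
  pos 0: 11110 XOR 11001 = 00111
  pos 2: 11111 XOR 11001 = 00110
  pos 4: 11011 XOR 11001 = 00010
  pos 7: 10000 XOR 11001 = 01001
  pos 8: 10010 XOR 11001 = 01011
  pos 9: 10110 XOR 11001 = 01111
  pos 10: 11110 XOR 11001 = 00111
Remainder (last 4 bits) = 0111. This is the CRC / FCS.

0111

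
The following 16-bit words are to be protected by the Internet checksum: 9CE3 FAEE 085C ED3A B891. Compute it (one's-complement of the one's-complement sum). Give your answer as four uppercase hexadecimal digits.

BA04

One's-complement addition (fold any carry out of bit 15 back into bit 0):
  0x9CE3 + 0xFAEE = 0x197D1 → wrap carry → 0x97D2
  0x97D2 + 0x085C = 0x0A02E
  0xA02E + 0xED3A = 0x18D68 → wrap carry → 0x8D69
  0x8D69 + 0xB891 = 0x145FA → wrap carry → 0x45FB
One's-complement sum = 0x45FB.
Checksum = ~0x45FB & 0xFFFF = 0xBA04.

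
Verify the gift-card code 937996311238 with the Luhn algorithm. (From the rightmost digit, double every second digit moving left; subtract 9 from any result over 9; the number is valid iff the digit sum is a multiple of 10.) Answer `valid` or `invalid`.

From the right, keep odd positions and double even positions (subtract 9 from any doubled value over 9):
  doubled (positions 2,4,...): 6 2 6 9 5 9 → sum 37
  kept (positions 1,3,...): 8 2 1 6 9 3 → sum 29
Total = 66.
66 mod 10 = 6, so the number is invalid.

invalid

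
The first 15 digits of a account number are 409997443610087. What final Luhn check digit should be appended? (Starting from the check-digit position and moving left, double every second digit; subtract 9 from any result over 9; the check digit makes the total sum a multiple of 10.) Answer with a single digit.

Partial digits right→left: 7 8 0 0 1 6 3 4 4 7 9 9 9 0 4
Double every second digit counting from the check-digit position (so the 1st, 3rd, 5th, ... of the partial from the right).
  doubled (with −9 where >9): 5 0 2 6 8 9 9 8 → sum 47
  kept as-is: 8 0 6 4 7 9 0 → sum 34
Total = 47 + 34 = 81.
Check digit = (10 − (81 mod 10)) mod 10 = 9.

9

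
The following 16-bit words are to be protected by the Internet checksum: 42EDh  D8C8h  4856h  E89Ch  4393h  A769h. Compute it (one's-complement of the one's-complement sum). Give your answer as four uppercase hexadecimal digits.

One's-complement addition (fold any carry out of bit 15 back into bit 0):
  0x42ED + 0xD8C8 = 0x11BB5 → wrap carry → 0x1BB6
  0x1BB6 + 0x4856 = 0x0640C
  0x640C + 0xE89C = 0x14CA8 → wrap carry → 0x4CA9
  0x4CA9 + 0x4393 = 0x0903C
  0x903C + 0xA769 = 0x137A5 → wrap carry → 0x37A6
One's-complement sum = 0x37A6.
Checksum = ~0x37A6 & 0xFFFF = 0xC859.

C859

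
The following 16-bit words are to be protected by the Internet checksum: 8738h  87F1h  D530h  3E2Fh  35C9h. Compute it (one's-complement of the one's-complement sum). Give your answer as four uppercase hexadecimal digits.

A7AC

One's-complement addition (fold any carry out of bit 15 back into bit 0):
  0x8738 + 0x87F1 = 0x10F29 → wrap carry → 0x0F2A
  0x0F2A + 0xD530 = 0x0E45A
  0xE45A + 0x3E2F = 0x12289 → wrap carry → 0x228A
  0x228A + 0x35C9 = 0x05853
One's-complement sum = 0x5853.
Checksum = ~0x5853 & 0xFFFF = 0xA7AC.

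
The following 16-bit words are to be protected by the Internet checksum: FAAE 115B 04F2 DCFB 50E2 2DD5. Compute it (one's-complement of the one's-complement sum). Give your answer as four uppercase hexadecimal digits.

One's-complement addition (fold any carry out of bit 15 back into bit 0):
  0xFAAE + 0x115B = 0x10C09 → wrap carry → 0x0C0A
  0x0C0A + 0x04F2 = 0x010FC
  0x10FC + 0xDCFB = 0x0EDF7
  0xEDF7 + 0x50E2 = 0x13ED9 → wrap carry → 0x3EDA
  0x3EDA + 0x2DD5 = 0x06CAF
One's-complement sum = 0x6CAF.
Checksum = ~0x6CAF & 0xFFFF = 0x9350.

9350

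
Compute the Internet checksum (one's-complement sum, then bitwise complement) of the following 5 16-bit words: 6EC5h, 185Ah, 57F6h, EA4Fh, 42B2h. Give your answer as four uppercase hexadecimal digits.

F3E7

One's-complement addition (fold any carry out of bit 15 back into bit 0):
  0x6EC5 + 0x185A = 0x0871F
  0x871F + 0x57F6 = 0x0DF15
  0xDF15 + 0xEA4F = 0x1C964 → wrap carry → 0xC965
  0xC965 + 0x42B2 = 0x10C17 → wrap carry → 0x0C18
One's-complement sum = 0x0C18.
Checksum = ~0x0C18 & 0xFFFF = 0xF3E7.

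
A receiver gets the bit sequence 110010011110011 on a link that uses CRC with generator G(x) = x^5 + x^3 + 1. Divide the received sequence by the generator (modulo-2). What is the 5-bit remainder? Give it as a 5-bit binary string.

00000

Modulo-2 division of 110010011110011 by 101001:
  pos 0: 110010 XOR 101001 = 011011
  pos 1: 110110 XOR 101001 = 011111
  pos 2: 111111 XOR 101001 = 010110
  pos 3: 101101 XOR 101001 = 000100
  pos 6: 100110 XOR 101001 = 001111
  pos 8: 111101 XOR 101001 = 010100
  pos 9: 101001 XOR 101001 = 000000
Remainder = 00000 (zero — the frame passes the CRC check).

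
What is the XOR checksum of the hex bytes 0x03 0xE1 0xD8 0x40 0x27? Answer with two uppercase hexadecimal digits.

XOR the bytes together:
  start with 0x03
  0x03 ⊕ 0xE1 = 0xE2
  0xE2 ⊕ 0xD8 = 0x3A
  0x3A ⊕ 0x40 = 0x7A
  0x7A ⊕ 0x27 = 0x5D

5D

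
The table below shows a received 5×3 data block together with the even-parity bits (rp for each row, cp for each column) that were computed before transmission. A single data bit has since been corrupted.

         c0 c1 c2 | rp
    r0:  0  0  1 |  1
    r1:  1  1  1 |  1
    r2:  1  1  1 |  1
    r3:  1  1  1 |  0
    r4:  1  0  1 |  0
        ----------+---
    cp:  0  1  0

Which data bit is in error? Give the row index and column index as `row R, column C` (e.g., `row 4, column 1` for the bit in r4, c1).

row 3, column 2

Recompute each row's even parity and compare to rp:
  r0: data parity 1, sent rp 1 → ok
  r1: data parity 1, sent rp 1 → ok
  r2: data parity 1, sent rp 1 → ok
  r3: data parity 1, sent rp 0 → mismatch
  r4: data parity 0, sent rp 0 → ok
Recompute each column's even parity and compare to cp:
  c0: data parity 0, sent cp 0 → ok
  c1: data parity 1, sent cp 1 → ok
  c2: data parity 1, sent cp 0 → mismatch
Exactly one row (r3) and one column (c2) fail → the flipped bit is at their intersection.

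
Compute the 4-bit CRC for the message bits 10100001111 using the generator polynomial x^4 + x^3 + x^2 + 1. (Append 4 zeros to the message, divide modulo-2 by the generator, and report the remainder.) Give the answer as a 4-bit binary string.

Append 4 zeros: 101000011110000. Divide by 11101 (XOR where the leading bit is 1):
  pos 0: 10100 XOR 11101 = 01001
  pos 1: 10010 XOR 11101 = 01111
  pos 2: 11110 XOR 11101 = 00011
  pos 5: 11111 XOR 11101 = 00010
  pos 8: 10100 XOR 11101 = 01001
  pos 9: 10010 XOR 11101 = 01111
  pos 10: 11110 XOR 11101 = 00011
Remainder (last 4 bits) = 0011. This is the CRC / FCS.

0011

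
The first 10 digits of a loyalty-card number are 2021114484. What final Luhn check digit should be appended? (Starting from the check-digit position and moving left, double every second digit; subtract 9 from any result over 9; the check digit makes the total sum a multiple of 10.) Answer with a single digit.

3

Partial digits right→left: 4 8 4 4 1 1 1 2 0 2
Double every second digit counting from the check-digit position (so the 1st, 3rd, 5th, ... of the partial from the right).
  doubled (with −9 where >9): 8 8 2 2 0 → sum 20
  kept as-is: 8 4 1 2 2 → sum 17
Total = 20 + 17 = 37.
Check digit = (10 − (37 mod 10)) mod 10 = 3.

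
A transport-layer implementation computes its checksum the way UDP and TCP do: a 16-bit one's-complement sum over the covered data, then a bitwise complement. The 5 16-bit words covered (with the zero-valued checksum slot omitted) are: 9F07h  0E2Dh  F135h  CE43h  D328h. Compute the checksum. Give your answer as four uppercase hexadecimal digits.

C028

One's-complement addition (fold any carry out of bit 15 back into bit 0):
  0x9F07 + 0x0E2D = 0x0AD34
  0xAD34 + 0xF135 = 0x19E69 → wrap carry → 0x9E6A
  0x9E6A + 0xCE43 = 0x16CAD → wrap carry → 0x6CAE
  0x6CAE + 0xD328 = 0x13FD6 → wrap carry → 0x3FD7
One's-complement sum = 0x3FD7.
Checksum = ~0x3FD7 & 0xFFFF = 0xC028.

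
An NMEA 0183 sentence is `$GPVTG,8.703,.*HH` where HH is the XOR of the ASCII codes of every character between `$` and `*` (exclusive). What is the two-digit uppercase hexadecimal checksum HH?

XOR the ASCII codes of the payload characters:
  'G' = 0x47 → acc = 0x47
  'P' = 0x50 → acc = 0x17
  'V' = 0x56 → acc = 0x41
  'T' = 0x54 → acc = 0x15
  'G' = 0x47 → acc = 0x52
  ',' = 0x2C → acc = 0x7E
  '8' = 0x38 → acc = 0x46
  '.' = 0x2E → acc = 0x68
  '7' = 0x37 → acc = 0x5F
  '0' = 0x30 → acc = 0x6F
  '3' = 0x33 → acc = 0x5C
  ',' = 0x2C → acc = 0x70
  '.' = 0x2E → acc = 0x5E
Checksum = 0x5E.

5E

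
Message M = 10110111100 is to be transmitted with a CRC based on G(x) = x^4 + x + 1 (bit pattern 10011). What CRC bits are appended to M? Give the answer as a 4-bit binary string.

Append 4 zeros: 101101111000000. Divide by 10011 (XOR where the leading bit is 1):
  pos 0: 10110 XOR 10011 = 00101
  pos 2: 10111 XOR 10011 = 00100
  pos 4: 10011 XOR 10011 = 00000
Remainder (last 4 bits) = 0000. This is the CRC / FCS.

0000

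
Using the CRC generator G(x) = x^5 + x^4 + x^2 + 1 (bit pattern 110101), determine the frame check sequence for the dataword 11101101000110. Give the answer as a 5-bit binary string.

Append 5 zeros: 1110110100011000000. Divide by 110101 (XOR where the leading bit is 1):
  pos 0: 111011 XOR 110101 = 001110
  pos 2: 111001 XOR 110101 = 001100
  pos 4: 110000 XOR 110101 = 000101
  pos 7: 101011 XOR 110101 = 011110
  pos 8: 111100 XOR 110101 = 001001
  pos 10: 100100 XOR 110101 = 010001
  pos 11: 100010 XOR 110101 = 010111
  pos 12: 101110 XOR 110101 = 011011
  pos 13: 110110 XOR 110101 = 000011
Remainder (last 5 bits) = 00011. This is the CRC / FCS.

00011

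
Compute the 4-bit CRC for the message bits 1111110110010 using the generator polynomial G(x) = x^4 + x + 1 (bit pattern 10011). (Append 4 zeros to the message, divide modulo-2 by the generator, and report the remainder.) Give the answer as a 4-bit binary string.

Append 4 zeros: 11111101100100000. Divide by 10011 (XOR where the leading bit is 1):
  pos 0: 11111 XOR 10011 = 01100
  pos 1: 11001 XOR 10011 = 01010
  pos 2: 10100 XOR 10011 = 00111
  pos 4: 11111 XOR 10011 = 01100
  pos 5: 11000 XOR 10011 = 01011
  pos 6: 10110 XOR 10011 = 00101
  pos 8: 10110 XOR 10011 = 00101
  pos 10: 10100 XOR 10011 = 00111
  pos 12: 11100 XOR 10011 = 01111
Remainder (last 4 bits) = 1111. This is the CRC / FCS.

1111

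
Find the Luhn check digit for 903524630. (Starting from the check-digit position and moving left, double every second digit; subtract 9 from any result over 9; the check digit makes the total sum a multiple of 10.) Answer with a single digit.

Partial digits right→left: 0 3 6 4 2 5 3 0 9
Double every second digit counting from the check-digit position (so the 1st, 3rd, 5th, ... of the partial from the right).
  doubled (with −9 where >9): 0 3 4 6 9 → sum 22
  kept as-is: 3 4 5 0 → sum 12
Total = 22 + 12 = 34.
Check digit = (10 − (34 mod 10)) mod 10 = 6.

6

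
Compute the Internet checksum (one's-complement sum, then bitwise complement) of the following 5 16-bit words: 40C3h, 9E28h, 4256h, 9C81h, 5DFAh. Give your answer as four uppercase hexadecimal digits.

E441

One's-complement addition (fold any carry out of bit 15 back into bit 0):
  0x40C3 + 0x9E28 = 0x0DEEB
  0xDEEB + 0x4256 = 0x12141 → wrap carry → 0x2142
  0x2142 + 0x9C81 = 0x0BDC3
  0xBDC3 + 0x5DFA = 0x11BBD → wrap carry → 0x1BBE
One's-complement sum = 0x1BBE.
Checksum = ~0x1BBE & 0xFFFF = 0xE441.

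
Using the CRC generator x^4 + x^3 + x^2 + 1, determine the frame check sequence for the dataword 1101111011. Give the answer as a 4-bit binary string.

1100

Append 4 zeros: 11011110110000. Divide by 11101 (XOR where the leading bit is 1):
  pos 0: 11011 XOR 11101 = 00110
  pos 2: 11011 XOR 11101 = 00110
  pos 4: 11001 XOR 11101 = 00100
  pos 6: 10010 XOR 11101 = 01111
  pos 7: 11110 XOR 11101 = 00011
Remainder (last 4 bits) = 1100. This is the CRC / FCS.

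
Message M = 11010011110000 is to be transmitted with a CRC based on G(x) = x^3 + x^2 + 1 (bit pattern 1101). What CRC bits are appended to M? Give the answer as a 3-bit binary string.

010

Append 3 zeros: 11010011110000000. Divide by 1101 (XOR where the leading bit is 1):
  pos 0: 1101 XOR 1101 = 0000
  pos 6: 1111 XOR 1101 = 0010
  pos 8: 1000 XOR 1101 = 0101
  pos 9: 1010 XOR 1101 = 0111
  pos 10: 1110 XOR 1101 = 0011
  pos 12: 1100 XOR 1101 = 0001
Remainder (last 3 bits) = 010. This is the CRC / FCS.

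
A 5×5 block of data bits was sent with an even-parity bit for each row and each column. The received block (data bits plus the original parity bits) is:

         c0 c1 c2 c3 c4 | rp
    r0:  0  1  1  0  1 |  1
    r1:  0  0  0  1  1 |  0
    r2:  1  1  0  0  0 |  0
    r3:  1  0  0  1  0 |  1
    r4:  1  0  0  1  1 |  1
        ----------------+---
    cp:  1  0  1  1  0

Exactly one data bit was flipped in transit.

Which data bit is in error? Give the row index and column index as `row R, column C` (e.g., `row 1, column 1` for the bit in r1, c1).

Recompute each row's even parity and compare to rp:
  r0: data parity 1, sent rp 1 → ok
  r1: data parity 0, sent rp 0 → ok
  r2: data parity 0, sent rp 0 → ok
  r3: data parity 0, sent rp 1 → mismatch
  r4: data parity 1, sent rp 1 → ok
Recompute each column's even parity and compare to cp:
  c0: data parity 1, sent cp 1 → ok
  c1: data parity 0, sent cp 0 → ok
  c2: data parity 1, sent cp 1 → ok
  c3: data parity 1, sent cp 1 → ok
  c4: data parity 1, sent cp 0 → mismatch
Exactly one row (r3) and one column (c4) fail → the flipped bit is at their intersection.

row 3, column 4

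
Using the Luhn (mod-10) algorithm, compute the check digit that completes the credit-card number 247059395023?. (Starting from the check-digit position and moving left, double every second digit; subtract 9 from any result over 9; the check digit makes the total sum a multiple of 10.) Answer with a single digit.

4

Partial digits right→left: 3 2 0 5 9 3 9 5 0 7 4 2
Double every second digit counting from the check-digit position (so the 1st, 3rd, 5th, ... of the partial from the right).
  doubled (with −9 where >9): 6 0 9 9 0 8 → sum 32
  kept as-is: 2 5 3 5 7 2 → sum 24
Total = 32 + 24 = 56.
Check digit = (10 − (56 mod 10)) mod 10 = 4.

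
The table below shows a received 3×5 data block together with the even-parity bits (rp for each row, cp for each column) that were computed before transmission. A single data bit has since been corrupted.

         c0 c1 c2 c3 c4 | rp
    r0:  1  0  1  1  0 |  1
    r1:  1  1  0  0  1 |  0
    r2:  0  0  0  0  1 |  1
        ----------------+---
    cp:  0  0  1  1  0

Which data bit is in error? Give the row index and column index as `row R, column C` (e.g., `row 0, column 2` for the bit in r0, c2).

Recompute each row's even parity and compare to rp:
  r0: data parity 1, sent rp 1 → ok
  r1: data parity 1, sent rp 0 → mismatch
  r2: data parity 1, sent rp 1 → ok
Recompute each column's even parity and compare to cp:
  c0: data parity 0, sent cp 0 → ok
  c1: data parity 1, sent cp 0 → mismatch
  c2: data parity 1, sent cp 1 → ok
  c3: data parity 1, sent cp 1 → ok
  c4: data parity 0, sent cp 0 → ok
Exactly one row (r1) and one column (c1) fail → the flipped bit is at their intersection.

row 1, column 1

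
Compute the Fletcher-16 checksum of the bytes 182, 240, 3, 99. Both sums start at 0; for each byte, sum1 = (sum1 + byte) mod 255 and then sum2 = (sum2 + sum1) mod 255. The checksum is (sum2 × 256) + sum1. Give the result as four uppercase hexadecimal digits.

170E

Running sums (mod 255):
  after byte 0 (182): sum1=182, sum2=182
  after byte 1 (240): sum1=167, sum2=94
  after byte 2 (3): sum1=170, sum2=9
  after byte 3 (99): sum1=14, sum2=23
Checksum = sum2·256 + sum1 = 23·256 + 14 = 5902 = 0x170E.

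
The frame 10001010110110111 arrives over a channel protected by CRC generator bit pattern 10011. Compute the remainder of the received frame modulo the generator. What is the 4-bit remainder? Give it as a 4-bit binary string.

0110

Modulo-2 division of 10001010110110111 by 10011:
  pos 0: 10001 XOR 10011 = 00010
  pos 3: 10010 XOR 10011 = 00001
  pos 7: 11101 XOR 10011 = 01110
  pos 8: 11101 XOR 10011 = 01110
  pos 9: 11100 XOR 10011 = 01111
  pos 10: 11111 XOR 10011 = 01100
  pos 11: 11001 XOR 10011 = 01010
  pos 12: 10101 XOR 10011 = 00110
Remainder = 0110 (nonzero — an error is detected).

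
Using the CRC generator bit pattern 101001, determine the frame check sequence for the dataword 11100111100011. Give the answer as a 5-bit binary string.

Append 5 zeros: 1110011110001100000. Divide by 101001 (XOR where the leading bit is 1):
  pos 0: 111001 XOR 101001 = 010000
  pos 1: 100001 XOR 101001 = 001000
  pos 3: 100011 XOR 101001 = 001010
  pos 5: 101000 XOR 101001 = 000001
  pos 10: 101100 XOR 101001 = 000101
  pos 13: 101000 XOR 101001 = 000001
Remainder (last 5 bits) = 00001. This is the CRC / FCS.

00001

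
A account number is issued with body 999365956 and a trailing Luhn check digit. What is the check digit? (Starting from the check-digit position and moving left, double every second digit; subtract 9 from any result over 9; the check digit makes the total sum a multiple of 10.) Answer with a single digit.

Partial digits right→left: 6 5 9 5 6 3 9 9 9
Double every second digit counting from the check-digit position (so the 1st, 3rd, 5th, ... of the partial from the right).
  doubled (with −9 where >9): 3 9 3 9 9 → sum 33
  kept as-is: 5 5 3 9 → sum 22
Total = 33 + 22 = 55.
Check digit = (10 − (55 mod 10)) mod 10 = 5.

5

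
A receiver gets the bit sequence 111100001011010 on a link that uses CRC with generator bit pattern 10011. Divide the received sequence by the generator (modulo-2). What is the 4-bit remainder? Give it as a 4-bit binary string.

Modulo-2 division of 111100001011010 by 10011:
  pos 0: 11110 XOR 10011 = 01101
  pos 1: 11010 XOR 10011 = 01001
  pos 2: 10010 XOR 10011 = 00001
  pos 6: 10101 XOR 10011 = 00110
  pos 8: 11010 XOR 10011 = 01001
  pos 9: 10011 XOR 10011 = 00000
Remainder = 0000 (zero — the frame passes the CRC check).

0000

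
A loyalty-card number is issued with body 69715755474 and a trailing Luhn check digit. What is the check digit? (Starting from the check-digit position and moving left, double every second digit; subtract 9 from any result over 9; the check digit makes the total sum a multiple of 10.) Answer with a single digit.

5

Partial digits right→left: 4 7 4 5 5 7 5 1 7 9 6
Double every second digit counting from the check-digit position (so the 1st, 3rd, 5th, ... of the partial from the right).
  doubled (with −9 where >9): 8 8 1 1 5 3 → sum 26
  kept as-is: 7 5 7 1 9 → sum 29
Total = 26 + 29 = 55.
Check digit = (10 − (55 mod 10)) mod 10 = 5.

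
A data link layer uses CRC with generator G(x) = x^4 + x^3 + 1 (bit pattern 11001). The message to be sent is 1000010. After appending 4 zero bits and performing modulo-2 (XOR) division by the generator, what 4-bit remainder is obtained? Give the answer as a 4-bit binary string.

Append 4 zeros: 10000100000. Divide by 11001 (XOR where the leading bit is 1):
  pos 0: 10000 XOR 11001 = 01001
  pos 1: 10011 XOR 11001 = 01010
  pos 2: 10100 XOR 11001 = 01101
  pos 3: 11010 XOR 11001 = 00011
  pos 6: 11000 XOR 11001 = 00001
Remainder (last 4 bits) = 0001. This is the CRC / FCS.

0001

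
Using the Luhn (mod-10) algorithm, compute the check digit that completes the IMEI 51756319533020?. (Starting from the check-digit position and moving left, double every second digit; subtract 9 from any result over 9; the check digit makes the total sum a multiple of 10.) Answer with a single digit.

7

Partial digits right→left: 0 2 0 3 3 5 9 1 3 6 5 7 1 5
Double every second digit counting from the check-digit position (so the 1st, 3rd, 5th, ... of the partial from the right).
  doubled (with −9 where >9): 0 0 6 9 6 1 2 → sum 24
  kept as-is: 2 3 5 1 6 7 5 → sum 29
Total = 24 + 29 = 53.
Check digit = (10 − (53 mod 10)) mod 10 = 7.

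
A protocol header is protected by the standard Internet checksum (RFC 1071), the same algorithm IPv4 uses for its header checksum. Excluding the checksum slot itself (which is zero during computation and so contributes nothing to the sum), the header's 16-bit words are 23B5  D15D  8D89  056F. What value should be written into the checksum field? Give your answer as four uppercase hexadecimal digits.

One's-complement addition (fold any carry out of bit 15 back into bit 0):
  0x23B5 + 0xD15D = 0x0F512
  0xF512 + 0x8D89 = 0x1829B → wrap carry → 0x829C
  0x829C + 0x056F = 0x0880B
One's-complement sum = 0x880B.
Checksum = ~0x880B & 0xFFFF = 0x77F4.

77F4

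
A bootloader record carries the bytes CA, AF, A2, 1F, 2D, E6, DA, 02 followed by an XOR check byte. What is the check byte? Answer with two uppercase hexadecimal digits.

XOR the bytes together:
  start with 0xCA
  0xCA ⊕ 0xAF = 0x65
  0x65 ⊕ 0xA2 = 0xC7
  0xC7 ⊕ 0x1F = 0xD8
  0xD8 ⊕ 0x2D = 0xF5
  0xF5 ⊕ 0xE6 = 0x13
  0x13 ⊕ 0xDA = 0xC9
  0xC9 ⊕ 0x02 = 0xCB

CB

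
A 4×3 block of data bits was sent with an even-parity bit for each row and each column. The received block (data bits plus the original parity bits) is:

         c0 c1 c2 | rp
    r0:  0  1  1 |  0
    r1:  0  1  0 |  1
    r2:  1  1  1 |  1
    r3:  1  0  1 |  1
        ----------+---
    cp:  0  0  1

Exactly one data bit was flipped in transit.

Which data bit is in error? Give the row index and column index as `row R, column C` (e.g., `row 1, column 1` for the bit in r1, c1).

row 3, column 1

Recompute each row's even parity and compare to rp:
  r0: data parity 0, sent rp 0 → ok
  r1: data parity 1, sent rp 1 → ok
  r2: data parity 1, sent rp 1 → ok
  r3: data parity 0, sent rp 1 → mismatch
Recompute each column's even parity and compare to cp:
  c0: data parity 0, sent cp 0 → ok
  c1: data parity 1, sent cp 0 → mismatch
  c2: data parity 1, sent cp 1 → ok
Exactly one row (r3) and one column (c1) fail → the flipped bit is at their intersection.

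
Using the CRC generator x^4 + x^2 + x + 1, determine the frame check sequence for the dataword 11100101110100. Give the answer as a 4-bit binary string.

Append 4 zeros: 111001011101000000. Divide by 10111 (XOR where the leading bit is 1):
  pos 0: 11100 XOR 10111 = 01011
  pos 1: 10111 XOR 10111 = 00000
  pos 7: 11101 XOR 10111 = 01010
  pos 8: 10100 XOR 10111 = 00011
  pos 11: 11000 XOR 10111 = 01111
  pos 12: 11110 XOR 10111 = 01001
  pos 13: 10010 XOR 10111 = 00101
Remainder (last 4 bits) = 0101. This is the CRC / FCS.

0101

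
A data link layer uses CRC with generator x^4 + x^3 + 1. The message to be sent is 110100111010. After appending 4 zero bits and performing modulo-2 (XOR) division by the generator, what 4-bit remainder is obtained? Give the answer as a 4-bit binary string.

Append 4 zeros: 1101001110100000. Divide by 11001 (XOR where the leading bit is 1):
  pos 0: 11010 XOR 11001 = 00011
  pos 3: 11011 XOR 11001 = 00010
  pos 6: 10101 XOR 11001 = 01100
  pos 7: 11000 XOR 11001 = 00001
  pos 11: 10000 XOR 11001 = 01001
Remainder (last 4 bits) = 1001. This is the CRC / FCS.

1001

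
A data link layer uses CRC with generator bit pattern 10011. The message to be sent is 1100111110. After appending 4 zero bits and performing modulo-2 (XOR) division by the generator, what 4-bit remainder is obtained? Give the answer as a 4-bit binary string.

Append 4 zeros: 11001111100000. Divide by 10011 (XOR where the leading bit is 1):
  pos 0: 11001 XOR 10011 = 01010
  pos 1: 10101 XOR 10011 = 00110
  pos 3: 11011 XOR 10011 = 01000
  pos 4: 10001 XOR 10011 = 00010
  pos 7: 10000 XOR 10011 = 00011
Remainder (last 4 bits) = 1100. This is the CRC / FCS.

1100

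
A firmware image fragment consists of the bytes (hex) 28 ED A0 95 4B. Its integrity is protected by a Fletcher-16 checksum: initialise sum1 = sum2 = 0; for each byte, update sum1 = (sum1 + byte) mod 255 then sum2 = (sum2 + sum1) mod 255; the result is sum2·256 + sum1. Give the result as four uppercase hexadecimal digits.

D897

Running sums (mod 255):
  after byte 0 (28): sum1=40, sum2=40
  after byte 1 (ED): sum1=22, sum2=62
  after byte 2 (A0): sum1=182, sum2=244
  after byte 3 (95): sum1=76, sum2=65
  after byte 4 (4B): sum1=151, sum2=216
Checksum = sum2·256 + sum1 = 216·256 + 151 = 55447 = 0xD897.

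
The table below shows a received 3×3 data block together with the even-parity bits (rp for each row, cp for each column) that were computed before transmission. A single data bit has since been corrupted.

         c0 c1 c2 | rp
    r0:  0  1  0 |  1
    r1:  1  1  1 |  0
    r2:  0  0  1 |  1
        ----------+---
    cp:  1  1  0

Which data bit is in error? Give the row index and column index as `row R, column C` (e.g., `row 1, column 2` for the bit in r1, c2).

row 1, column 1

Recompute each row's even parity and compare to rp:
  r0: data parity 1, sent rp 1 → ok
  r1: data parity 1, sent rp 0 → mismatch
  r2: data parity 1, sent rp 1 → ok
Recompute each column's even parity and compare to cp:
  c0: data parity 1, sent cp 1 → ok
  c1: data parity 0, sent cp 1 → mismatch
  c2: data parity 0, sent cp 0 → ok
Exactly one row (r1) and one column (c1) fail → the flipped bit is at their intersection.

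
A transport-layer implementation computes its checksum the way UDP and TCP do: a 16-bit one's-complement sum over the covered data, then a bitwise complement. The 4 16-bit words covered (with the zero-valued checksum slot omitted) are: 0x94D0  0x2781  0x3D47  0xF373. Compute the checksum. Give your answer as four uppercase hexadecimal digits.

One's-complement addition (fold any carry out of bit 15 back into bit 0):
  0x94D0 + 0x2781 = 0x0BC51
  0xBC51 + 0x3D47 = 0x0F998
  0xF998 + 0xF373 = 0x1ED0B → wrap carry → 0xED0C
One's-complement sum = 0xED0C.
Checksum = ~0xED0C & 0xFFFF = 0x12F3.

12F3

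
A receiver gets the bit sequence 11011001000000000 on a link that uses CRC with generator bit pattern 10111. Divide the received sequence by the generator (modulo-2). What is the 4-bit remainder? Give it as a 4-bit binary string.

0111

Modulo-2 division of 11011001000000000 by 10111:
  pos 0: 11011 XOR 10111 = 01100
  pos 1: 11000 XOR 10111 = 01111
  pos 2: 11110 XOR 10111 = 01001
  pos 3: 10011 XOR 10111 = 00100
  pos 5: 10000 XOR 10111 = 00111
  pos 7: 11100 XOR 10111 = 01011
  pos 8: 10110 XOR 10111 = 00001
  pos 12: 10000 XOR 10111 = 00111
Remainder = 0111 (nonzero — an error is detected).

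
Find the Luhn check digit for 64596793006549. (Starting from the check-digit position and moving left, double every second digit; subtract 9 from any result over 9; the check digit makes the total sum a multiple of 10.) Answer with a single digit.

Partial digits right→left: 9 4 5 6 0 0 3 9 7 6 9 5 4 6
Double every second digit counting from the check-digit position (so the 1st, 3rd, 5th, ... of the partial from the right).
  doubled (with −9 where >9): 9 1 0 6 5 9 8 → sum 38
  kept as-is: 4 6 0 9 6 5 6 → sum 36
Total = 38 + 36 = 74.
Check digit = (10 − (74 mod 10)) mod 10 = 6.

6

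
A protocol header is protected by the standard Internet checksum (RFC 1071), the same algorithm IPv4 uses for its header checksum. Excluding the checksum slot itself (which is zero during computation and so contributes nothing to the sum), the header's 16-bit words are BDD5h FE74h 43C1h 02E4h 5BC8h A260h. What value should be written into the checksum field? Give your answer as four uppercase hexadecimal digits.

FEE6

One's-complement addition (fold any carry out of bit 15 back into bit 0):
  0xBDD5 + 0xFE74 = 0x1BC49 → wrap carry → 0xBC4A
  0xBC4A + 0x43C1 = 0x1000B → wrap carry → 0x000C
  0x000C + 0x02E4 = 0x002F0
  0x02F0 + 0x5BC8 = 0x05EB8
  0x5EB8 + 0xA260 = 0x10118 → wrap carry → 0x0119
One's-complement sum = 0x0119.
Checksum = ~0x0119 & 0xFFFF = 0xFEE6.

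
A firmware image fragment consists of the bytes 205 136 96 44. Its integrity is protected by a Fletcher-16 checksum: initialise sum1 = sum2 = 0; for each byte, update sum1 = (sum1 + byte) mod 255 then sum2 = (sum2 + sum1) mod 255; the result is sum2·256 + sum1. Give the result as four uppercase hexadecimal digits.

BDE2

Running sums (mod 255):
  after byte 0 (205): sum1=205, sum2=205
  after byte 1 (136): sum1=86, sum2=36
  after byte 2 (96): sum1=182, sum2=218
  after byte 3 (44): sum1=226, sum2=189
Checksum = sum2·256 + sum1 = 189·256 + 226 = 48610 = 0xBDE2.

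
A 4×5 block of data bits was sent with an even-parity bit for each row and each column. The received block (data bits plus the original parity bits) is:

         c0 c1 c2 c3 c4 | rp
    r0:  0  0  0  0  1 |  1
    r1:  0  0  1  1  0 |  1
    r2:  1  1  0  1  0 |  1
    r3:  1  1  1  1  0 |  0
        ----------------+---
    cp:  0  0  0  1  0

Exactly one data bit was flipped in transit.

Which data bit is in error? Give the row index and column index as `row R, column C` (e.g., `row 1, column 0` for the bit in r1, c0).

Recompute each row's even parity and compare to rp:
  r0: data parity 1, sent rp 1 → ok
  r1: data parity 0, sent rp 1 → mismatch
  r2: data parity 1, sent rp 1 → ok
  r3: data parity 0, sent rp 0 → ok
Recompute each column's even parity and compare to cp:
  c0: data parity 0, sent cp 0 → ok
  c1: data parity 0, sent cp 0 → ok
  c2: data parity 0, sent cp 0 → ok
  c3: data parity 1, sent cp 1 → ok
  c4: data parity 1, sent cp 0 → mismatch
Exactly one row (r1) and one column (c4) fail → the flipped bit is at their intersection.

row 1, column 4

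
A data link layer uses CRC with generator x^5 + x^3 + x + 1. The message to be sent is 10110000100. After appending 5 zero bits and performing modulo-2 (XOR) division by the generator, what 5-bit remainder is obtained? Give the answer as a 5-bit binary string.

00011

Append 5 zeros: 1011000010000000. Divide by 101011 (XOR where the leading bit is 1):
  pos 0: 101100 XOR 101011 = 000111
  pos 3: 111001 XOR 101011 = 010010
  pos 4: 100100 XOR 101011 = 001111
  pos 6: 111100 XOR 101011 = 010111
  pos 7: 101110 XOR 101011 = 000101
  pos 10: 101000 XOR 101011 = 000011
Remainder (last 5 bits) = 00011. This is the CRC / FCS.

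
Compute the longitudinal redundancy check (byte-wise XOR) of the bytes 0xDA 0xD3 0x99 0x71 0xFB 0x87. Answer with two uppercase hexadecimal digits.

XOR the bytes together:
  start with 0xDA
  0xDA ⊕ 0xD3 = 0x09
  0x09 ⊕ 0x99 = 0x90
  0x90 ⊕ 0x71 = 0xE1
  0xE1 ⊕ 0xFB = 0x1A
  0x1A ⊕ 0x87 = 0x9D

9D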